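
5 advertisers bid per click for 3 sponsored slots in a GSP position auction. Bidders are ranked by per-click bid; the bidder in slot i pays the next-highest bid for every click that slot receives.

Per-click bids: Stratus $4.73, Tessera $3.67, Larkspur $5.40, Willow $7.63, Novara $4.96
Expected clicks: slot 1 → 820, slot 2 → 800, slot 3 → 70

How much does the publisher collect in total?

Ranked by bid: $7.63 (Willow) > $5.40 (Larkspur) > $4.96 (Novara) > $4.73 (Stratus) > …
Slot 1: Willow pays $5.40 × 820 = $4428.00
Slot 2: Larkspur pays $4.96 × 800 = $3968.00
Slot 3: Novara pays $4.73 × 70 = $331.10
Total = $8727.10

Total revenue: $8727.10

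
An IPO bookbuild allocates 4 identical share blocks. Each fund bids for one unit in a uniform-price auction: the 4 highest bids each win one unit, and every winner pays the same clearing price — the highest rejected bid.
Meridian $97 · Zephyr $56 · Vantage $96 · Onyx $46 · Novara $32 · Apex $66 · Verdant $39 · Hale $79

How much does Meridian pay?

Sorting: 97 (Meridian), 96 (Vantage), 79 (Hale), 66 (Apex), 56 (Zephyr), 46 (Onyx), …
The 4 highest are Meridian, Vantage, Hale, Apex.
First losing bid is Zephyr's $56, which sets the uniform price.
Meridian wins → pays $56.

Meridian pays $56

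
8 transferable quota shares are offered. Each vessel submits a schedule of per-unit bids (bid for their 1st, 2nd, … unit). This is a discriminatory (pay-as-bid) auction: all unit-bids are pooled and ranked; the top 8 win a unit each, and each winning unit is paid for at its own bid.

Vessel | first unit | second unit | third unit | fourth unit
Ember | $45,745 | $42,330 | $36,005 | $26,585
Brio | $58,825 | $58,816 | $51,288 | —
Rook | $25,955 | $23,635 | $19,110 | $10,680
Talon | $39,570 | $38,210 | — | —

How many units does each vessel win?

Brio 3, Ember 3, Talon 2

Pooled unit-bids ranked (top 8): 58,825 (Brio-1), 58,816 (Brio-2), 51,288 (Brio-3), 45,745 (Ember-1), 42,330 (Ember-2), 39,570 (Talon-1), 38,210 (Talon-2), 36,005 (Ember-3)
Next rejected bid: $26,585 (not a price — pay-as-bid).
Allocation: Brio 3, Ember 3, Talon 2.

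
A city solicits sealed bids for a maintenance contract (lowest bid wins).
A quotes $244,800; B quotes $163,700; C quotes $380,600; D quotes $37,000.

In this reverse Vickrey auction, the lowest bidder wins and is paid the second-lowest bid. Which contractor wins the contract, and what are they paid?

Bids in order: 37,000 (D) < 163,700 (B) < 244,800 (A) < 380,600 (C)
Second-price: D is paid B's bid of $163,700.

D is paid $163,700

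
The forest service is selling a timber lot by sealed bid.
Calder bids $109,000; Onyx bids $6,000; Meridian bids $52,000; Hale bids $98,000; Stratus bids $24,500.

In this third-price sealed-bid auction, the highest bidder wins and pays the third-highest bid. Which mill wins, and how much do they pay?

Rule: the highest bidder wins and pays the third-highest bid.
Bids ranked: 109,000 (Calder) > 98,000 (Hale) > 52,000 (Meridian) > 24,500 (Stratus) > 6,000 (Onyx)
Calder is highest; pays the third-highest bid, $52,000.

Calder pays $52,000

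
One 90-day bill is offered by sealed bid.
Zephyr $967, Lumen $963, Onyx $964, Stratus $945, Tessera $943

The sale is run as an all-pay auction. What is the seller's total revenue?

Total revenue: $4,782

Rule: the highest bidder wins the item, but every bidder pays their own bid.
Sorting bids: 967 (Zephyr) > 964 (Onyx) > 963 (Lumen) > 945 (Stratus) > 943 (Tessera)
Zephyr wins with the top bid; all bids are sunk regardless.
Every bidder forfeits their bid regardless of winning.
Revenue = 967 + 963 + 964 + 945 + 943 = $4,782.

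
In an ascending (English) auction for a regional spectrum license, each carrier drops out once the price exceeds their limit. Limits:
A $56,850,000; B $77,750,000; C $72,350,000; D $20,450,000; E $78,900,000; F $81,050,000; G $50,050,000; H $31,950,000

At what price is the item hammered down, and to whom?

Limits in order: 81,050,000 (F) > 78,900,000 (E) > 77,750,000 (B) > 72,350,000 (C) > 56,850,000 (A) > 50,050,000 (G) > …
Once the price passes $78,900,000, only F is left; the hammer falls at E's limit of $78,900,000.

F wins at $78,900,000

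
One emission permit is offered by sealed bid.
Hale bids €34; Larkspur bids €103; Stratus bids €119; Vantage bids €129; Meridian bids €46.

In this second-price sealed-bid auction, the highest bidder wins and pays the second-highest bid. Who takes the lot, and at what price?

Rule: the highest bidder wins and pays the second-highest bid.
Bids in order: 129 (Vantage) > 119 (Stratus) > 103 (Larkspur) > 46 (Meridian) > 34 (Hale)
Second-price: Vantage pays Stratus's bid of €119.

Vantage pays €119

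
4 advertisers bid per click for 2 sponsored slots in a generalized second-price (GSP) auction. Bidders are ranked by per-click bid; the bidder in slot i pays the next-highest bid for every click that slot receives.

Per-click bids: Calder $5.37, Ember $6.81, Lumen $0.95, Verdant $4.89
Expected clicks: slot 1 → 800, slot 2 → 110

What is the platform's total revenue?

Total revenue: $4833.90

Ranked by bid: $6.81 (Ember) > $5.37 (Calder) > $4.89 (Verdant) > …
Slot 1: Ember pays $5.37 × 800 = $4296.00
Slot 2: Calder pays $4.89 × 110 = $537.90
Total = $4833.90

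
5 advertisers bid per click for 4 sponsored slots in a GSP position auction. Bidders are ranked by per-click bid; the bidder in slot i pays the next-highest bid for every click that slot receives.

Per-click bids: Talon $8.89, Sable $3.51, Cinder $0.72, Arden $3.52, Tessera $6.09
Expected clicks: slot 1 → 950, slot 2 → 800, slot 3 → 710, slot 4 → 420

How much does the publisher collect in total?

Ranked by bid: $8.89 (Talon) > $6.09 (Tessera) > $3.52 (Arden) > $3.51 (Sable) > $0.72 (Cinder)
Slot 1: Talon pays $6.09 × 950 = $5785.50
Slot 2: Tessera pays $3.52 × 800 = $2816.00
Slot 3: Arden pays $3.51 × 710 = $2492.10
Slot 4: Sable pays $0.72 × 420 = $302.40
Total = $11396.00

Total revenue: $11396.00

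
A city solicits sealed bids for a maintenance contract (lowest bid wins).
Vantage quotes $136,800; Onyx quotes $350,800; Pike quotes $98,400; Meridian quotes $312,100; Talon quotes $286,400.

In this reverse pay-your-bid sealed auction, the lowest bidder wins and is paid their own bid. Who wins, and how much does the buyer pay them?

Pike is paid $98,400

Bids in order: 98,400 (Pike) < 136,800 (Vantage) < 286,400 (Talon) < 312,100 (Meridian) < 350,800 (Onyx)
First-price: Pike is paid what they bid, $98,400.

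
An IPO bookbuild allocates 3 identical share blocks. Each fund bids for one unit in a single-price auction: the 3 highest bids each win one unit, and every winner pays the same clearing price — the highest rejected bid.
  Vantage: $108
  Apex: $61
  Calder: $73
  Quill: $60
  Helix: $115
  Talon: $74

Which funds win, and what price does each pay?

Helix, Vantage, Talon; each pays $73

Ordering the bids: 115 (Helix), 108 (Vantage), 74 (Talon), 73 (Calder), 61 (Apex), …
Winners (3 units): Helix, Vantage, Talon.
Clearing price = highest rejected bid = $73.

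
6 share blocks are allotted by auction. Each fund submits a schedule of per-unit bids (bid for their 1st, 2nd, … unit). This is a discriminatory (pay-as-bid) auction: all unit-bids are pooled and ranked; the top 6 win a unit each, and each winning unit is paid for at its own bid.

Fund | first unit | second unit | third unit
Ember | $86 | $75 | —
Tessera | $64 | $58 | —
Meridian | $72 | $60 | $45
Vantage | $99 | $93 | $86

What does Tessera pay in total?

Merging the schedules and taking the best 6: 99 (Vantage-1), 93 (Vantage-2), 86 (Ember-1), 86 (Vantage-3), 75 (Ember-2), 72 (Meridian-1)
Next rejected bid: $64 (not a price — pay-as-bid).
Tessera wins no units.

Tessera pays $0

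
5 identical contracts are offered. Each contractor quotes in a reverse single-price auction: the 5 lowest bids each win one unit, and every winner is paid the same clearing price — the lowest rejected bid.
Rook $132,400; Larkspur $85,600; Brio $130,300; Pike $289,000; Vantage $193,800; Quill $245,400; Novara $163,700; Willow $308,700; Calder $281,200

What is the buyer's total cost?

Bids ranked low→high: 85,600 (Larkspur), 130,300 (Brio), 132,400 (Rook), 163,700 (Novara), 193,800 (Vantage), 245,400 (Quill), 281,200 (Calder), …
Winners (5 units): Larkspur, Brio, Rook, Novara, Vantage.
First losing bid is Quill's $245,400, which sets the uniform price.
Total cost = 5 × $245,400 = $1,227,000.

Total cost: $1,227,000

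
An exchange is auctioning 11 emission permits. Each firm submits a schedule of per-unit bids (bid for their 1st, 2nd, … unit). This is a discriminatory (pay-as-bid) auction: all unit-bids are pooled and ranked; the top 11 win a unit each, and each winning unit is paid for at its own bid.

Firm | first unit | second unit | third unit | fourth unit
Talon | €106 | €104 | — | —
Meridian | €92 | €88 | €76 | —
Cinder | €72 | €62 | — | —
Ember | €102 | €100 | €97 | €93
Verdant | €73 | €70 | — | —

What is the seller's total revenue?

All unit-bids, highest first — top 11: 106 (Talon-1), 104 (Talon-2), 102 (Ember-1), 100 (Ember-2), 97 (Ember-3), 93 (Ember-4), 92 (Meridian-1), 88 (Meridian-2), 76 (Meridian-3), 73 (Verdant-1), 72 (Cinder-1)
Next rejected bid: €70 (not a price — pay-as-bid).
Each winning unit pays its own bid.
Revenue = 106 + 104 + 102 + 100 + 97 + 93 + 92 + 88 + 76 + 73 + 72 = €1,003.

Total revenue: €1,003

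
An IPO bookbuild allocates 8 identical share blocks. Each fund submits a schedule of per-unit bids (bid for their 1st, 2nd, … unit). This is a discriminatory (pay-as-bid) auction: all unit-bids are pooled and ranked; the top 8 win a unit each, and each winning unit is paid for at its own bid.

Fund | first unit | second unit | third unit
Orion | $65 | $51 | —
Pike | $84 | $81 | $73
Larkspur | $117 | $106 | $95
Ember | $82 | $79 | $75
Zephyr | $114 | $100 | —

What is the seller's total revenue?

Total revenue: $779

Pooled unit-bids ranked (top 8): 117 (Larkspur-1), 114 (Zephyr-1), 106 (Larkspur-2), 100 (Zephyr-2), 95 (Larkspur-3), 84 (Pike-1), 82 (Ember-1), 81 (Pike-2)
Next rejected bid: $79 (not a price — pay-as-bid).
Each winning unit pays its own bid.
Revenue = 117 + 114 + 106 + 100 + 95 + 84 + 82 + 81 = $779.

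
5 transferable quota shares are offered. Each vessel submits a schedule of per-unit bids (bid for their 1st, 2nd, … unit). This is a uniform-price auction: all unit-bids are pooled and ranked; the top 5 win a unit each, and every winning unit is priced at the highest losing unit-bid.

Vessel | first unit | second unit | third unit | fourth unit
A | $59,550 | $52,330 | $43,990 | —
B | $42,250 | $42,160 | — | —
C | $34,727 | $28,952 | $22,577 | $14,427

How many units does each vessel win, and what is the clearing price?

Merging the schedules and taking the best 5: 59,550 (A-1), 52,330 (A-2), 43,990 (A-3), 42,250 (B-1), 42,160 (B-2)
First bid not allocated: $34,727.
Allocation: A 3, B 2.

A 3, B 2; clearing price $34,727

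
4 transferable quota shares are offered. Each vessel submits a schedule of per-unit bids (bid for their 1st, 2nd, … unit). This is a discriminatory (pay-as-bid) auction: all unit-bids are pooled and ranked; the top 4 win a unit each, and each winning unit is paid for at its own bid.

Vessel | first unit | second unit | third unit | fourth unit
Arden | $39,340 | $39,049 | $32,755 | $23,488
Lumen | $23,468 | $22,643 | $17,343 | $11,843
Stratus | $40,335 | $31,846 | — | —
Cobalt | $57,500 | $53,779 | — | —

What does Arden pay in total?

Arden pays $39,340

Pooled unit-bids ranked (top 4): 57,500 (Cobalt-1), 53,779 (Cobalt-2), 40,335 (Stratus-1), 39,340 (Arden-1)
Next rejected bid: $39,049 (not a price — pay-as-bid).
Arden's winning unit-bids: 39,340 = $39,340.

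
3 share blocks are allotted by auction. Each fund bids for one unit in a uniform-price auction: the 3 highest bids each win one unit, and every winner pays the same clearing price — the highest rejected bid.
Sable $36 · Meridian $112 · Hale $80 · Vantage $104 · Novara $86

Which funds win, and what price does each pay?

Ordering the bids: 112 (Meridian), 104 (Vantage), 86 (Novara), 80 (Hale), 36 (Sable)
Top 3: Meridian, Vantage, Novara.
Highest unsuccessful bid: $80 → clearing price.

Meridian, Vantage, Novara; each pays $80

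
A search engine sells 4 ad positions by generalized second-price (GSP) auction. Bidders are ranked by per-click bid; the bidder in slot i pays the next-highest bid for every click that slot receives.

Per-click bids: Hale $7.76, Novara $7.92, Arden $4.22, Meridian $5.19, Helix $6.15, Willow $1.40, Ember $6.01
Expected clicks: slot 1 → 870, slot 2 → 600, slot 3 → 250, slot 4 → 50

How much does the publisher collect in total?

Ranked by bid: $7.92 (Novara) > $7.76 (Hale) > $6.15 (Helix) > $6.01 (Ember) > $5.19 (Meridian) > …
Slot 1: Novara pays $7.76 × 870 = $6751.20
Slot 2: Hale pays $6.15 × 600 = $3690.00
Slot 3: Helix pays $6.01 × 250 = $1502.50
Slot 4: Ember pays $5.19 × 50 = $259.50
Total = $12203.20

Total revenue: $12203.20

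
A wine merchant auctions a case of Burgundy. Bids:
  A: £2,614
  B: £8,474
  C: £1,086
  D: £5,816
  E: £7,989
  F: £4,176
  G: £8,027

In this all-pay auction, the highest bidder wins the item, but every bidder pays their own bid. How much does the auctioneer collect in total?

Total revenue: £38,182

Rule: the highest bidder wins the item, but every bidder pays their own bid.
Sorting bids: 8,474 (B) > 8,027 (G) > 7,989 (E) > 5,816 (D) > 4,176 (F) > 2,614 (A) > …
B wins with the top bid; all bids are sunk regardless.
Every bidder forfeits their bid regardless of winning.
Revenue = 2,614 + 8,474 + 1,086 + 5,816 + 7,989 + 4,176 + 8,027 = £38,182.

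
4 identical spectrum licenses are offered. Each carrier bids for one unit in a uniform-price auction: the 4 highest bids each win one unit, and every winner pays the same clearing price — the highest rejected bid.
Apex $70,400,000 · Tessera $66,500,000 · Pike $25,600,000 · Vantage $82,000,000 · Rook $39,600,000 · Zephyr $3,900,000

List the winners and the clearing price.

Vantage, Apex, Tessera, Rook; each pays $25,600,000

Ordering the bids: 82,000,000 (Vantage), 70,400,000 (Apex), 66,500,000 (Tessera), 39,600,000 (Rook), 25,600,000 (Pike), 3,900,000 (Zephyr)
The 4 highest are Vantage, Apex, Tessera, Rook.
Highest unsuccessful bid: $25,600,000 → clearing price.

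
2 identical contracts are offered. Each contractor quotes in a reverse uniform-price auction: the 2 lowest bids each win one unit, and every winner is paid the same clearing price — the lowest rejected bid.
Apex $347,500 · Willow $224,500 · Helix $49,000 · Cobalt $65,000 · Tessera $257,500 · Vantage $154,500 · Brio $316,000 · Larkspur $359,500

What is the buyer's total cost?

Bids ranked low→high: 49,000 (Helix), 65,000 (Cobalt), 154,500 (Vantage), 224,500 (Willow), …
The 2 lowest are Helix, Cobalt.
Clearing price = lowest rejected bid = $154,500.
Total cost = 2 × $154,500 = $309,000.

Total cost: $309,000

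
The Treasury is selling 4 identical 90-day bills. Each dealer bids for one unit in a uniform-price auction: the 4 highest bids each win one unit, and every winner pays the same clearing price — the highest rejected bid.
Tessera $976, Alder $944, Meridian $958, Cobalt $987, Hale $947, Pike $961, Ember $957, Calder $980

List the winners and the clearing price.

Cobalt, Calder, Tessera, Pike; each pays $958

Sorting: 987 (Cobalt), 980 (Calder), 976 (Tessera), 961 (Pike), 958 (Meridian), 957 (Ember), …
Top 4: Cobalt, Calder, Tessera, Pike.
Highest unsuccessful bid: $958 → clearing price.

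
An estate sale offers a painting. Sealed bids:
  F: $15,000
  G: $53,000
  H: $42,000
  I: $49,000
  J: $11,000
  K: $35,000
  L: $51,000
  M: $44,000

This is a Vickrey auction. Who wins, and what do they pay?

Bids ranked: 53,000 (G) > 51,000 (L) > 49,000 (I) > 44,000 (M) > 42,000 (H) > 35,000 (K) > …
G wins with the highest bid; price is set by the runner-up at $51,000.

G pays $51,000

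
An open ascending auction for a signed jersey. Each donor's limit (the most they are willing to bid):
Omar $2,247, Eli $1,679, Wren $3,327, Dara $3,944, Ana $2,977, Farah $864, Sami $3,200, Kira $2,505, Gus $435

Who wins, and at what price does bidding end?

Limits in order: 3,944 (Dara) > 3,327 (Wren) > 3,200 (Sami) > 2,977 (Ana) > 2,505 (Kira) > 2,247 (Omar) > …
Once the price passes $3,327, only Dara is left; the hammer falls at Wren's limit of $3,327.

Dara wins at $3,327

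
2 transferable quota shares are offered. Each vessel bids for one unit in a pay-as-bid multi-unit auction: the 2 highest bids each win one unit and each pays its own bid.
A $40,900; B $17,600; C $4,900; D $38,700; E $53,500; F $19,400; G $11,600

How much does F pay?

F pays $0

Sorting: 53,500 (E), 40,900 (A), 38,700 (D), 19,400 (F), …
Winners (2 units): E, A.
F does not win → $0.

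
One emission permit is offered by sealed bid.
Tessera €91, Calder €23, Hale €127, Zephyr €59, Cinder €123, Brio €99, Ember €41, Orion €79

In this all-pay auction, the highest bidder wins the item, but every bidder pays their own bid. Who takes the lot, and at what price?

Bids ranked: 127 (Hale) > 123 (Cinder) > 99 (Brio) > 91 (Tessera) > 79 (Orion) > 59 (Zephyr) > …
Hale wins with the top bid; all bids are sunk regardless.

Hale pays €127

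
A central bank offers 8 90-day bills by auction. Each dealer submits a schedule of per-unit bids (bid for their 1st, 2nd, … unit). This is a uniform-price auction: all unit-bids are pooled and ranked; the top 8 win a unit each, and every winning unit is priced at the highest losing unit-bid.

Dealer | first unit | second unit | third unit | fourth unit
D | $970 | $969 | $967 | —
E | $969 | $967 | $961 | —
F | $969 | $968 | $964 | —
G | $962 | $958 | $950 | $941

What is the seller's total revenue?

Total revenue: $7,696

Merging the schedules and taking the best 8: 970 (D-1), 969 (D-2), 969 (E-1), 969 (F-1), 968 (F-2), 967 (D-3), 967 (E-2), 964 (F-3)
First bid not allocated: $962.
Allocation: D 3, E 2, F 3. Every unit priced at $962.
Revenue = 8 × 962 = $7,696.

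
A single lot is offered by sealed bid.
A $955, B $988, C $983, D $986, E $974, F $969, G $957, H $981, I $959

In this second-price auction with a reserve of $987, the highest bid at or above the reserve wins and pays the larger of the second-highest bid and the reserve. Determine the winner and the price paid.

Second-price auction with a reserve of $987: the highest bid at or above the reserve wins and pays the larger of the second-highest bid and the reserve.
Sorting bids: 988 (B) > 986 (D) > 983 (C) > 981 (H) > 974 (E) > 969 (F) > …
B has the top bid at or above the reserve ($988).
Second-highest bid $986 is below the reserve $987, so the reserve binds → payment $987.

B pays $987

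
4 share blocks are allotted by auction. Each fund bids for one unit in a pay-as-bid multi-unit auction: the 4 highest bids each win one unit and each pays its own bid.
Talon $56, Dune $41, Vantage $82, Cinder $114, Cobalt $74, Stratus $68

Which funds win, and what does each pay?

Cinder $114, Vantage $82, Cobalt $74, Stratus $68

Bids ranked high→low: 114 (Cinder), 82 (Vantage), 74 (Cobalt), 68 (Stratus), 56 (Talon), 41 (Dune)
The 4 highest are Cinder, Vantage, Cobalt, Stratus.
Each winner pays its own bid: Cinder $114, Vantage $82, Cobalt $74, Stratus $68.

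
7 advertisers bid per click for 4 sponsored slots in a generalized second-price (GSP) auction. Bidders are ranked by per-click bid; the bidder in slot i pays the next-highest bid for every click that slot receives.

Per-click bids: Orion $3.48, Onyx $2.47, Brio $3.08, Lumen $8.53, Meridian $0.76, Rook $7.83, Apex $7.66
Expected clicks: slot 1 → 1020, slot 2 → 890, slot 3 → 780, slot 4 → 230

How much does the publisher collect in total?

Total revenue: $18226.80

Per-click bids in order: $8.53 (Lumen) > $7.83 (Rook) > $7.66 (Apex) > $3.48 (Orion) > $3.08 (Brio) > …
Slot 1: Lumen pays $7.83 × 1020 = $7986.60
Slot 2: Rook pays $7.66 × 890 = $6817.40
Slot 3: Apex pays $3.48 × 780 = $2714.40
Slot 4: Orion pays $3.08 × 230 = $708.40
Total = $18226.80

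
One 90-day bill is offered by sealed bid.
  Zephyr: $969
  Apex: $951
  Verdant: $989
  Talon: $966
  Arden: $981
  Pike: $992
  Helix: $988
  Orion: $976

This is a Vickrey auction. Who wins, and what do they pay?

Rule: the highest bidder wins and pays the second-highest bid.
Sorting bids: 992 (Pike) > 989 (Verdant) > 988 (Helix) > 981 (Arden) > 976 (Orion) > 969 (Zephyr) > …
Pike is highest; pays the second-highest bid, $989.

Pike pays $989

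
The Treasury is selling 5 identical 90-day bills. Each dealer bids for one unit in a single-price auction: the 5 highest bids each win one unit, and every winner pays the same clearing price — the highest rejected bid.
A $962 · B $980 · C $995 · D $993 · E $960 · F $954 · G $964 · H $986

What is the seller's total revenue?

Total revenue: $4,810

Sorting: 995 (C), 993 (D), 986 (H), 980 (B), 964 (G), 962 (A), 960 (E), …
Top 5: C, D, H, B, G.
First losing bid is A's $962, which sets the uniform price.
Total revenue = 5 × $962 = $4,810.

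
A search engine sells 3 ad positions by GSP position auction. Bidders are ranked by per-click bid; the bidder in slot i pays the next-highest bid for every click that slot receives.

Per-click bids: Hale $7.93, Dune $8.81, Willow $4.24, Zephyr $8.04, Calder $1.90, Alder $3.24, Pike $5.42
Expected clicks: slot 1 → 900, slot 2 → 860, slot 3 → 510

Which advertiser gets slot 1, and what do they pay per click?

Dune; $8.04 per click

Sorting advertisers: $8.81 (Dune) > $8.04 (Zephyr) > $7.93 (Hale) > $5.42 (Pike) > …
Slot 1 goes to the first-ranked bidder, Dune, who pays the next bid down: $8.04/click.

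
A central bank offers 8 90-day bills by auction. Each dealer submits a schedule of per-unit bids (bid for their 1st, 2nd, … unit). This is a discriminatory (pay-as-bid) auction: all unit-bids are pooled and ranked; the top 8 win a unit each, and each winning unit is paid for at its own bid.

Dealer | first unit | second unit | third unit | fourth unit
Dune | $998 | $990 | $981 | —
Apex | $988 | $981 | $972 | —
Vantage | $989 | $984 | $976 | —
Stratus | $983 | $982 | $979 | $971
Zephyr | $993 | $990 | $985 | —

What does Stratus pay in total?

All unit-bids, highest first — top 8: 998 (Dune-1), 993 (Zephyr-1), 990 (Dune-2), 990 (Zephyr-2), 989 (Vantage-1), 988 (Apex-1), 985 (Zephyr-3), 984 (Vantage-2)
Next rejected bid: $983 (not a price — pay-as-bid).
Stratus wins no units.

Stratus pays $0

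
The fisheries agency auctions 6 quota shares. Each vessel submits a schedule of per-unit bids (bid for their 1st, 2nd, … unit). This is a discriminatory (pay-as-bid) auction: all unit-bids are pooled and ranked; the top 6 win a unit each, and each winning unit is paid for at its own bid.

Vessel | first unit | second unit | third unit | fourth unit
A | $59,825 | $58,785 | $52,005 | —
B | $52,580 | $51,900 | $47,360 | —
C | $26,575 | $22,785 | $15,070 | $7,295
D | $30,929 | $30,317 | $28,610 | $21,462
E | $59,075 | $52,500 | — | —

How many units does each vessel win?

A 3, B 1, E 2

Pooled unit-bids ranked (top 6): 59,825 (A-1), 59,075 (E-1), 58,785 (A-2), 52,580 (B-1), 52,500 (E-2), 52,005 (A-3)
Next rejected bid: $51,900 (not a price — pay-as-bid).
Allocation: A 3, B 1, E 2.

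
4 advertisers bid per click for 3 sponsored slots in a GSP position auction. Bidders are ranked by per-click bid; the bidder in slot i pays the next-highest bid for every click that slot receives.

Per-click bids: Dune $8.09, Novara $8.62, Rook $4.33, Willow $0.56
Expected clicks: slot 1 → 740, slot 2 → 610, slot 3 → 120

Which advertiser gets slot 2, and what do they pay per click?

Dune; $4.33 per click

Sorting advertisers: $8.62 (Novara) > $8.09 (Dune) > $4.33 (Rook) > $0.56 (Willow)
Slot 2 goes to the second-ranked bidder, Dune, who pays the next bid down: $4.33/click.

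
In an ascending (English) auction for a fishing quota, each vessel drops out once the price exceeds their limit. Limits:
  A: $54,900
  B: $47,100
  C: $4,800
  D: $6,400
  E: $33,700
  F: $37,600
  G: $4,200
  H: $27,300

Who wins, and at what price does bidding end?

Limits in order: 54,900 (A) > 47,100 (B) > 37,600 (F) > 33,700 (E) > 27,300 (H) > 6,400 (D) > …
B is the last rival to drop out, at $47,100; A remains and wins at that price.

A wins at $47,100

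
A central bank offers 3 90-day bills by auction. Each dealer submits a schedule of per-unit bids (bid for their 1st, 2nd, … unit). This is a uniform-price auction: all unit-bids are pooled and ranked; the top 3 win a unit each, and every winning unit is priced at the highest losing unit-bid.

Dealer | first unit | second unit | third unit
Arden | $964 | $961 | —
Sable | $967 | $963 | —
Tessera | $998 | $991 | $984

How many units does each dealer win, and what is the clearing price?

Tessera 3; clearing price $967

All unit-bids, highest first — top 3: 998 (Tessera-1), 991 (Tessera-2), 984 (Tessera-3)
Highest rejected unit-bid = $967.
Allocation: Tessera 3.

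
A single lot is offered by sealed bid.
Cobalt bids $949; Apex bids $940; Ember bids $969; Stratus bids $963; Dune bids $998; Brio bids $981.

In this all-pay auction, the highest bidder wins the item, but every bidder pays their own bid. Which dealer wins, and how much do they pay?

Dune pays $998

Rule: the highest bidder wins the item, but every bidder pays their own bid.
Bids in order: 998 (Dune) > 981 (Brio) > 969 (Ember) > 963 (Stratus) > 949 (Cobalt) > 940 (Apex)
Dune wins with the top bid; all bids are sunk regardless.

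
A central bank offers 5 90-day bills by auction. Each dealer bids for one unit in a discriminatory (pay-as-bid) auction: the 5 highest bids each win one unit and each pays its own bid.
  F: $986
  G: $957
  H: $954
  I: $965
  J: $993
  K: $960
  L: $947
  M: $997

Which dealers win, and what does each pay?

M $997, J $993, F $986, I $965, K $960

Sorting: 997 (M), 993 (J), 986 (F), 965 (I), 960 (K), 957 (G), 954 (H), …
Winners (5 units): M, J, F, I, K.
Each winner pays its own bid: M $997, J $993, F $986, I $965, K $960.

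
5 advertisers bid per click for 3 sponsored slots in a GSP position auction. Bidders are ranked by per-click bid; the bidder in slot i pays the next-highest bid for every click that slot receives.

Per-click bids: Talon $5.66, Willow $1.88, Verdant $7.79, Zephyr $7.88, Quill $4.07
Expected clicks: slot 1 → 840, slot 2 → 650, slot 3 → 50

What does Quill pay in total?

Quill pays $0.00

Sorting advertisers: $7.88 (Zephyr) > $7.79 (Verdant) > $5.66 (Talon) > $4.07 (Quill) > …
Quill ranks below slot 3 → no slot, pays nothing.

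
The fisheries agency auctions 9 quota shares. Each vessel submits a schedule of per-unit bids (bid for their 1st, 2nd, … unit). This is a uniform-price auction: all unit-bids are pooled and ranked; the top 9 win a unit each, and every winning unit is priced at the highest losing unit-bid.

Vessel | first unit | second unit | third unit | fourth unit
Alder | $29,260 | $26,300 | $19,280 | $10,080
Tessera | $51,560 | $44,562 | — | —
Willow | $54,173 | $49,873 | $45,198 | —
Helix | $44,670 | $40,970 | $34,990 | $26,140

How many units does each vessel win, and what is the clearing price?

Merging the schedules and taking the best 9: 54,173 (Willow-1), 51,560 (Tessera-1), 49,873 (Willow-2), 45,198 (Willow-3), 44,670 (Helix-1), 44,562 (Tessera-2), 40,970 (Helix-2), 34,990 (Helix-3), 29,260 (Alder-1)
First bid not allocated: $26,300.
Allocation: Alder 1, Helix 3, Tessera 2, Willow 3.

Alder 1, Helix 3, Tessera 2, Willow 3; clearing price $26,300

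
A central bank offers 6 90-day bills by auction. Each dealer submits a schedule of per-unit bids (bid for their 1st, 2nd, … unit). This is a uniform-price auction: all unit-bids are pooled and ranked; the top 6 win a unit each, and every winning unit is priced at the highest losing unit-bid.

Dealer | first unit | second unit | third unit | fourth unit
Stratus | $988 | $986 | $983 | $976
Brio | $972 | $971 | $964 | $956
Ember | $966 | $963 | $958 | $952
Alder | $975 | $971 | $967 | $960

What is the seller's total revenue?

Total revenue: $5,826

All unit-bids, highest first — top 6: 988 (Stratus-1), 986 (Stratus-2), 983 (Stratus-3), 976 (Stratus-4), 975 (Alder-1), 972 (Brio-1)
The (k+1)-th unit-bid is $971.
Allocation: Alder 1, Brio 1, Stratus 4. Every unit priced at $971.
Revenue = 6 × 971 = $5,826.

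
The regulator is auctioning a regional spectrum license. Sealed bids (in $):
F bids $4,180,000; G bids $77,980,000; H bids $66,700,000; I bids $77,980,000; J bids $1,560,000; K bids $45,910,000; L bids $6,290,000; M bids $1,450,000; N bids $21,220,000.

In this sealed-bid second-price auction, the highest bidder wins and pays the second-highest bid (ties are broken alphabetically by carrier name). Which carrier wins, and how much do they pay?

Bids ranked: 77,980,000 (G) > 77,980,000 (I) > 66,700,000 (H) > 45,910,000 (K) > 21,220,000 (N) > 6,290,000 (L) > …
Tie at $77,980,000 → G wins by tie-break.
G is highest; pays the second-highest bid, $77,980,000.

G pays $77,980,000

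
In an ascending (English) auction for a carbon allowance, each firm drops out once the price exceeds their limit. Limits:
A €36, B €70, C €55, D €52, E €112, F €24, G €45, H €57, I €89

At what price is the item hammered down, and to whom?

E wins at €89

Rule: the price rises until one bidder remains; the winner pays the price at which the last rival dropped out.
Limits ranked: 112 (E) > 89 (I) > 70 (B) > 57 (H) > 55 (C) > 52 (D) > …
I is the last rival to drop out, at €89; E remains and wins at that price.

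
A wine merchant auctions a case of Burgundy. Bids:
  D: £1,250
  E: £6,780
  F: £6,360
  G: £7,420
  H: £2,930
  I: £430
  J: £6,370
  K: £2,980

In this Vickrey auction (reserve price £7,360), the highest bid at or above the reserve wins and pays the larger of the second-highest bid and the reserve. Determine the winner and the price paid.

Sorting bids: 7,420 (G) > 6,780 (E) > 6,370 (J) > 6,360 (F) > 2,980 (K) > 2,930 (H) > …
Highest eligible bid: G at £7,420.
Second-highest bid £6,780 is below the reserve £7,360, so the reserve binds → payment £7,360.

G pays £7,360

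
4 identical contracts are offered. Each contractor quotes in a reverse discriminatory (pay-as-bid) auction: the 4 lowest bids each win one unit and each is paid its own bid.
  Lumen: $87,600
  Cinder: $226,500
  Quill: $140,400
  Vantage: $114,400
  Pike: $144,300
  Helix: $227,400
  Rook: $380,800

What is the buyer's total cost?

Total cost: $486,700

Sorting: 87,600 (Lumen), 114,400 (Vantage), 140,400 (Quill), 144,300 (Pike), 226,500 (Cinder), 227,400 (Helix), …
Winners (4 units): Lumen, Vantage, Quill, Pike.
Total cost = 87,600 + 114,400 + 140,400 + 144,300 = $486,700.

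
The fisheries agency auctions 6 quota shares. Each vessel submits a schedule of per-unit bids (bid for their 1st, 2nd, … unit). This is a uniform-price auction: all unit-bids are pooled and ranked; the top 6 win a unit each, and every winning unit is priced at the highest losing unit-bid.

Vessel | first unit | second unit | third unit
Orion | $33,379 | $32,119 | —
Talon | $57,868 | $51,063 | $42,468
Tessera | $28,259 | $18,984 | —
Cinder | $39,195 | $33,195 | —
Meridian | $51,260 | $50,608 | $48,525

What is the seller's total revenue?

Total revenue: $235,170

Merging the schedules and taking the best 6: 57,868 (Talon-1), 51,260 (Meridian-1), 51,063 (Talon-2), 50,608 (Meridian-2), 48,525 (Meridian-3), 42,468 (Talon-3)
Highest rejected unit-bid = $39,195.
Allocation: Meridian 3, Talon 3. Every unit priced at $39,195.
Revenue = 6 × 39,195 = $235,170.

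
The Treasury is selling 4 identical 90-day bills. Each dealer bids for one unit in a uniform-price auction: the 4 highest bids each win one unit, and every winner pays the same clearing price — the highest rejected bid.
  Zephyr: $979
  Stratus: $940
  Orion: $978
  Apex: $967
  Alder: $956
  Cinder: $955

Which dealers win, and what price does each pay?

Zephyr, Orion, Apex, Alder; each pays $955

Ordering the bids: 979 (Zephyr), 978 (Orion), 967 (Apex), 956 (Alder), 955 (Cinder), 940 (Stratus)
Top 4: Zephyr, Orion, Apex, Alder.
First losing bid is Cinder's $955, which sets the uniform price.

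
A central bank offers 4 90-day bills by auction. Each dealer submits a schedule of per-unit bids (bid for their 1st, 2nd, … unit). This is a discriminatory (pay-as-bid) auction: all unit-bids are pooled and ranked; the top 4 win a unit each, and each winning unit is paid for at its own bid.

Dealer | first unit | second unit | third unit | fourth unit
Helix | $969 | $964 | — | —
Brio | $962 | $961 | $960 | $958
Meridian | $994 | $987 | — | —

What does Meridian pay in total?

Pooled unit-bids ranked (top 4): 994 (Meridian-1), 987 (Meridian-2), 969 (Helix-1), 964 (Helix-2)
Next rejected bid: $962 (not a price — pay-as-bid).
Meridian's winning unit-bids: 994 + 987 = $1,981.

Meridian pays $1,981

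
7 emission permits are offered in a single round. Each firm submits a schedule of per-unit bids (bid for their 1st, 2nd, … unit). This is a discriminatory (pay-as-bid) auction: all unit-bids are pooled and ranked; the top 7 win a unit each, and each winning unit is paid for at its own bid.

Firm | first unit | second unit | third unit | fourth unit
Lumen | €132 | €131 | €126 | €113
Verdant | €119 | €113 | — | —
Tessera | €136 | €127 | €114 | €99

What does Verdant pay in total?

Pooled unit-bids ranked (top 7): 136 (Tessera-1), 132 (Lumen-1), 131 (Lumen-2), 127 (Tessera-2), 126 (Lumen-3), 119 (Verdant-1), 114 (Tessera-3)
Next rejected bid: €113 (not a price — pay-as-bid).
Verdant's winning unit-bids: 119 = €119.

Verdant pays €119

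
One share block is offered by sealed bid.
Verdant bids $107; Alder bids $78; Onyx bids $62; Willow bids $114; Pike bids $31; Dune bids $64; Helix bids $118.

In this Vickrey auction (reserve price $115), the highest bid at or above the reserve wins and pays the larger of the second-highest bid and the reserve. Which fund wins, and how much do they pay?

Vickrey auction (reserve price $115): the highest bid at or above the reserve wins and pays the larger of the second-highest bid and the reserve.
Sorting bids: 118 (Helix) > 114 (Willow) > 107 (Verdant) > 78 (Alder) > 64 (Dune) > 62 (Onyx) > …
Highest eligible bid: Helix at $118.
max(second-highest $114, reserve $115) = $115.

Helix pays $115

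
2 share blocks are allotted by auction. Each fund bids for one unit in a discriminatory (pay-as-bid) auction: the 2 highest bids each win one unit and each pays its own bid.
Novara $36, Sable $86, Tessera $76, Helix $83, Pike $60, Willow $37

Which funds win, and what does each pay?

Sable $86, Helix $83

Ordering the bids: 86 (Sable), 83 (Helix), 76 (Tessera), 60 (Pike), …
Top 2: Sable, Helix.
Each winner pays its own bid: Sable $86, Helix $83.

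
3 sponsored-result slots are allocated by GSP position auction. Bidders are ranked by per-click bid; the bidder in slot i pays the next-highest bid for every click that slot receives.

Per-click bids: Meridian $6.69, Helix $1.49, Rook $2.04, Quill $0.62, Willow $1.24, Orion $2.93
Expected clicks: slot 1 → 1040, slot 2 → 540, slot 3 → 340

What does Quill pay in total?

Quill pays $0.00

Ranked by bid: $6.69 (Meridian) > $2.93 (Orion) > $2.04 (Rook) > $1.49 (Helix) > …
Quill ranks below slot 3 → no slot, pays nothing.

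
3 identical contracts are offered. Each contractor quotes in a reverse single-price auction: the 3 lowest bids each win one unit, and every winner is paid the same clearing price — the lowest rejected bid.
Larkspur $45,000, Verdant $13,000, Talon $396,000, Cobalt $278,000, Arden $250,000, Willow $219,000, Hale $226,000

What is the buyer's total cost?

Sorting: 13,000 (Verdant), 45,000 (Larkspur), 219,000 (Willow), 226,000 (Hale), 250,000 (Arden), …
The 3 lowest are Verdant, Larkspur, Willow.
Lowest unsuccessful bid: $226,000 → clearing price.
Total cost = 3 × $226,000 = $678,000.

Total cost: $678,000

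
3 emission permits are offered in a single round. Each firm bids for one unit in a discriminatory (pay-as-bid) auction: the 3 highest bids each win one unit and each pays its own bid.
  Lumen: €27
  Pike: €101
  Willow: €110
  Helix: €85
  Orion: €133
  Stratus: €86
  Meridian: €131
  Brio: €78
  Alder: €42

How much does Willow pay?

Willow pays €110

Sorting: 133 (Orion), 131 (Meridian), 110 (Willow), 101 (Pike), 86 (Stratus), …
The 3 highest are Orion, Meridian, Willow.
Willow wins → own bid €110.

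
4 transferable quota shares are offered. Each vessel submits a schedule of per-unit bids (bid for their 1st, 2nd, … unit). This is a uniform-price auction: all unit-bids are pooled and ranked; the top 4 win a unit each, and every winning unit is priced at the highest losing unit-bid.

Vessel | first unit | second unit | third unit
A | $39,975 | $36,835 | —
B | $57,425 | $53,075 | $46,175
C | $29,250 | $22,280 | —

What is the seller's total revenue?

All unit-bids, highest first — top 4: 57,425 (B-1), 53,075 (B-2), 46,175 (B-3), 39,975 (A-1)
First bid not allocated: $36,835.
Allocation: A 1, B 3. Every unit priced at $36,835.
Revenue = 4 × 36,835 = $147,340.

Total revenue: $147,340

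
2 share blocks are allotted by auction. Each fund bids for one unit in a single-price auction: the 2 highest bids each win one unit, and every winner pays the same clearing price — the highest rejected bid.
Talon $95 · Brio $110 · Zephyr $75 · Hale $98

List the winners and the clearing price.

Bids ranked high→low: 110 (Brio), 98 (Hale), 95 (Talon), 75 (Zephyr)
Winners (2 units): Brio, Hale.
Highest unsuccessful bid: $95 → clearing price.

Brio, Hale; each pays $95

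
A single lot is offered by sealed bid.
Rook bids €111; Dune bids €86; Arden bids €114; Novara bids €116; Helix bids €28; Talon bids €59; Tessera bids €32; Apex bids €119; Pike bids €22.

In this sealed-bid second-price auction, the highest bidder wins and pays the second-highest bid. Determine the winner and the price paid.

Apex pays €116

Sealed-bid second-price auction: the highest bidder wins and pays the second-highest bid.
Bids ranked: 119 (Apex) > 116 (Novara) > 114 (Arden) > 111 (Rook) > 86 (Dune) > 59 (Talon) > …
Second-price: Apex pays Novara's bid of €116.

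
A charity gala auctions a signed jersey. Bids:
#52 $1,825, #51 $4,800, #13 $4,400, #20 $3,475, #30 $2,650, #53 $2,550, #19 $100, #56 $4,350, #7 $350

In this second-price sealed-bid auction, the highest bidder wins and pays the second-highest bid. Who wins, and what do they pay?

Bids ranked: 4,800 (#51) > 4,400 (#13) > 4,350 (#56) > 3,475 (#20) > 2,650 (#30) > 2,550 (#53) > …
#51 wins with the highest bid; price is set by the runner-up at $4,400.

#51 pays $4,400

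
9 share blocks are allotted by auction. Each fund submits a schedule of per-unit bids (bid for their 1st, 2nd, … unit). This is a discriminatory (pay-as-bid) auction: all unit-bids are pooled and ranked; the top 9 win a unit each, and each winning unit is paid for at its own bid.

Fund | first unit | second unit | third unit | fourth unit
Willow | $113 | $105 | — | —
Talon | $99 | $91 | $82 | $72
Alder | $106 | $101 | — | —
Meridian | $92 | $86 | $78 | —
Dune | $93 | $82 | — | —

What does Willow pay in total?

Pooled unit-bids ranked (top 9): 113 (Willow-1), 106 (Alder-1), 105 (Willow-2), 101 (Alder-2), 99 (Talon-1), 93 (Dune-1), 92 (Meridian-1), 91 (Talon-2), 86 (Meridian-2)
Next rejected bid: $82 (not a price — pay-as-bid).
Willow's winning unit-bids: 113 + 105 = $218.

Willow pays $218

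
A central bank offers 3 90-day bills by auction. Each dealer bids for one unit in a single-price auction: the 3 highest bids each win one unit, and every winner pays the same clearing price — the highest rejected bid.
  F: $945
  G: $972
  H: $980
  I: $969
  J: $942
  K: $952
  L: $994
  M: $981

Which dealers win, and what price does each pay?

L, M, H; each pays $972

Bids ranked high→low: 994 (L), 981 (M), 980 (H), 972 (G), 969 (I), …
The 3 highest are L, M, H.
Highest unsuccessful bid: $972 → clearing price.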